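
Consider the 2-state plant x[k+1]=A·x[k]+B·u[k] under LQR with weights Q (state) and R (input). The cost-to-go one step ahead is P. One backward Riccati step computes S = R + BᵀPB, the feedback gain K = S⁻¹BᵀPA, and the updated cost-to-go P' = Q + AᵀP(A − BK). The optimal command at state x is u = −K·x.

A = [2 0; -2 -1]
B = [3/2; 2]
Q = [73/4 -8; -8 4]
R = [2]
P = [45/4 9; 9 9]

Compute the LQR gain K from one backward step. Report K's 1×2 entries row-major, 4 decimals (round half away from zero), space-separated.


BᵀP = [34.8750 31.5000]
S = R + BᵀPB = [2] + [115.3125] = [117.3125]
BᵀPA = [6.7500 -31.5000]
K = S⁻¹·BᵀPA = [0.0575 -0.2685]
A−BK = [1.9137 0.4028; -2.1151 -0.4630]
AᵀP(A−BK) = [8.6116 1.8125; 1.8125 0.5418]
P' = Q + AᵀP(A−BK) = [26.8616 -6.1875; -6.1875 4.5418]
tr(P') = 31.4034

0.0575 -0.2685


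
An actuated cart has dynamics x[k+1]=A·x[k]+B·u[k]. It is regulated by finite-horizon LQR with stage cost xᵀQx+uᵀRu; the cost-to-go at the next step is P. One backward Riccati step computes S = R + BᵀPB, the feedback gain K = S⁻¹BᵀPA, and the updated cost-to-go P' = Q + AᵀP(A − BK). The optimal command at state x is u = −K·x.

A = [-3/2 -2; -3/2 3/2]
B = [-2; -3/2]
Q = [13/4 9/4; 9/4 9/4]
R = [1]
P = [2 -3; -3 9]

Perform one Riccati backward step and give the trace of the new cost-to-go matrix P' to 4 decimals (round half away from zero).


BᵀP = [0.5000 -7.5000]
S = R + BᵀPB = [1] + [10.2500] = [11.2500]
BᵀPA = [10.5000 -12.2500]
K = S⁻¹·BᵀPA = [0.9333 -1.0889]
A−BK = [0.3667 -4.1778; -0.1000 -0.1333]
AᵀP(A−BK) = [1.4500 -5.0667; -5.0667 32.9111]
P' = Q + AᵀP(A−BK) = [4.7000 -2.8167; -2.8167 35.1611]
tr(P') = 39.8611

39.8611


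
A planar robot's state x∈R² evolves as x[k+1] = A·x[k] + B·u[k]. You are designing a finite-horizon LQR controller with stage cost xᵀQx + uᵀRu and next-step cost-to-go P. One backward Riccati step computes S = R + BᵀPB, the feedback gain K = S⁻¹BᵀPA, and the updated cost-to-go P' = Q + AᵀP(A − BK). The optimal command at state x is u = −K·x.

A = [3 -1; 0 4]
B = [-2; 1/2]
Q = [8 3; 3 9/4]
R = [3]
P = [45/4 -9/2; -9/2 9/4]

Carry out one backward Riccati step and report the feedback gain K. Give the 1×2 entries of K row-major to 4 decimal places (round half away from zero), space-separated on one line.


BᵀP = [-24.7500 10.1250]
S = R + BᵀPB = [3] + [54.5625] = [57.5625]
BᵀPA = [-74.2500 65.2500]
K = S⁻¹·BᵀPA = [-1.2899 1.1336]
A−BK = [0.4202 1.2671; 0.6450 3.4332]
AᵀP(A−BK) = [5.4748 -3.5839; -3.5839 9.2858]
P' = Q + AᵀP(A−BK) = [13.4748 -0.5839; -0.5839 11.5358]
tr(P') = 25.0106

-1.2899 1.1336


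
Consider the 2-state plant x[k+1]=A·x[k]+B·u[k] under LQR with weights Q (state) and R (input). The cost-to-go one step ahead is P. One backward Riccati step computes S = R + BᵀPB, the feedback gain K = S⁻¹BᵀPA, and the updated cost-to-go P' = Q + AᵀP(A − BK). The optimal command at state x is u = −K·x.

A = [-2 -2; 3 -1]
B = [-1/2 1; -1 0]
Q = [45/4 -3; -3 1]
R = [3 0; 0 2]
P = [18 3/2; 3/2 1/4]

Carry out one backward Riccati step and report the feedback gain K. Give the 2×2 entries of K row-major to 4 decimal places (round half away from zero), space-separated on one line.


BᵀP = [-10.5000 -1.0000; 18.0000 1.5000]
S = R + BᵀPB = [3 0; 0 2] + [6.2500 -10.5000; -10.5000 18.0000] = [9.2500 -10.5000; -10.5000 20.0000]
BᵀPA = [18.0000 22.0000; -31.5000 -37.5000]
K = S⁻¹·BᵀPA = [0.3913 0.6187; -1.3696 -1.5502]
A−BK = [-0.4348 -0.1405; 3.3913 -0.3813]
AᵀP(A−BK) = [6.0652 5.2826; 5.2826 6.5067]
P' = Q + AᵀP(A−BK) = [17.3152 2.2826; 2.2826 7.5067]
tr(P') = 24.8219

0.3913 0.6187 -1.3696 -1.5502


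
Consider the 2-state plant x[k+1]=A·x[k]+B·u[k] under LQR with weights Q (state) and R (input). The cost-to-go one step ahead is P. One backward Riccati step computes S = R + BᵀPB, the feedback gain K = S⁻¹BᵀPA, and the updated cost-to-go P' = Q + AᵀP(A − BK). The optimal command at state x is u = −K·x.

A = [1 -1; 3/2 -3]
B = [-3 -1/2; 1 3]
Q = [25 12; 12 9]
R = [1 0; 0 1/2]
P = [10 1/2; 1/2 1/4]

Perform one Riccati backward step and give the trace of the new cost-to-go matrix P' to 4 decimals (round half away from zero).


35.1308

BᵀP = [-29.5000 -1.2500; -3.5000 0.5000]
S = R + BᵀPB = [1 0; 0 1/2] + [87.2500 11.0000; 11.0000 3.2500] = [88.2500 11.0000; 11.0000 3.7500]
BᵀPA = [-31.3750 33.2500; -2.7500 2.0000]
K = S⁻¹·BᵀPA = [-0.4163 0.4891; 0.4879 -0.9015]
A−BK = [-0.0051 0.0167; 0.4525 -0.7848]
AᵀP(A−BK) = [0.3415 -0.5074; -0.5074 0.7892]
P' = Q + AᵀP(A−BK) = [25.3415 11.4926; 11.4926 9.7892]
tr(P') = 35.1308


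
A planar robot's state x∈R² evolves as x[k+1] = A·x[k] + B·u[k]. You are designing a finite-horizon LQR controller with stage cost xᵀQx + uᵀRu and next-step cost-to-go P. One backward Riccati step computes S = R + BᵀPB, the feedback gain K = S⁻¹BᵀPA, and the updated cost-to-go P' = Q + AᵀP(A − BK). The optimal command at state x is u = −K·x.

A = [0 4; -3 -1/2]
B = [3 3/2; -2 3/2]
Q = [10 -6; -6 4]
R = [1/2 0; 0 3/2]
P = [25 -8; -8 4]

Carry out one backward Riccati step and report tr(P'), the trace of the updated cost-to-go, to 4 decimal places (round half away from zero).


BᵀP = [91.0000 -32.0000; 25.5000 -6.0000]
S = R + BᵀPB = [1/2 0; 0 3/2] + [337.0000 88.5000; 88.5000 29.2500] = [337.5000 88.5000; 88.5000 30.7500]
BᵀPA = [96.0000 380.0000; 18.0000 105.0000]
K = S⁻¹·BᵀPA = [0.5338 0.9398; -0.9510 0.7100]
A−BK = [-0.1750 0.1158; -0.5060 0.3146]
AᵀP(A−BK) = [1.8719 -0.9960; -0.9960 1.3459]
P' = Q + AᵀP(A−BK) = [11.8719 -6.9960; -6.9960 5.3459]
tr(P') = 17.2177

17.2177


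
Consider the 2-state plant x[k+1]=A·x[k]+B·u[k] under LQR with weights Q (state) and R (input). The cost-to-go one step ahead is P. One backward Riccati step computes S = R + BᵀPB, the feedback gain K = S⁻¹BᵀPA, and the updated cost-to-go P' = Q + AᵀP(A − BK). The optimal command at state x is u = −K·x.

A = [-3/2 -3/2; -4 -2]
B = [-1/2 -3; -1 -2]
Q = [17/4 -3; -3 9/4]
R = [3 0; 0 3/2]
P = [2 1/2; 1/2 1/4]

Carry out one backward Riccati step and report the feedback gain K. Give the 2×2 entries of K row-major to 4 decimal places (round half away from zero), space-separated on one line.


0.1320 0.0774 0.6707 0.5311

BᵀP = [-1.5000 -0.5000; -7.0000 -2.0000]
S = R + BᵀPB = [3 0; 0 3/2] + [1.2500 5.5000; 5.5000 25.0000] = [4.2500 5.5000; 5.5000 26.5000]
BᵀPA = [4.2500 3.2500; 18.5000 14.5000]
K = S⁻¹·BᵀPA = [0.1320 0.0774; 0.6707 0.5311]
A−BK = [0.5781 0.1320; -2.5266 -0.8604]
AᵀP(A−BK) = [1.5307 0.8456; 0.8456 0.5474]
P' = Q + AᵀP(A−BK) = [5.7807 -2.1544; -2.1544 2.7974]
tr(P') = 8.5781


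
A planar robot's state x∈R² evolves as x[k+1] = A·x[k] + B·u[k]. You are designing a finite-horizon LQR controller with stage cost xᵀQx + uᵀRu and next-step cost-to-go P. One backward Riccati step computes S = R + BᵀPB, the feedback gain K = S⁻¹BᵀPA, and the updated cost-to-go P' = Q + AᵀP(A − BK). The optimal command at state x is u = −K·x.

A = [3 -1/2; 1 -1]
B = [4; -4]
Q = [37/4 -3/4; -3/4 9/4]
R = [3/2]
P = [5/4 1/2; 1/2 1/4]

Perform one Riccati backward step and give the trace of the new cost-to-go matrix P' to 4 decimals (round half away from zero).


15.8783

BᵀP = [3.0000 1.0000]
S = R + BᵀPB = [3/2] + [8.0000] = [9.5000]
BᵀPA = [10.0000 -2.5000]
K = S⁻¹·BᵀPA = [1.0526 -0.2632]
A−BK = [-1.2105 0.5526; 5.2105 -2.0526]
AᵀP(A−BK) = [3.9737 -1.2434; -1.2434 0.4046]
P' = Q + AᵀP(A−BK) = [13.2237 -1.9934; -1.9934 2.6546]
tr(P') = 15.8783


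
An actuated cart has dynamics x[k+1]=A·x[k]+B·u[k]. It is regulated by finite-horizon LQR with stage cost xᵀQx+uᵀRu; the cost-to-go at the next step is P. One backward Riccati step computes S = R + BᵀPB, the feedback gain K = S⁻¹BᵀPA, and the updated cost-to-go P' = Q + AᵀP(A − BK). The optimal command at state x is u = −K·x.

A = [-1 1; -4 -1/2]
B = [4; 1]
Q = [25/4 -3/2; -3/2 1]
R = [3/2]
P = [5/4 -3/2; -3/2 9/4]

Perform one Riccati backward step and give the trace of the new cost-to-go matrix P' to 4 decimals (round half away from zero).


BᵀP = [3.5000 -3.7500]
S = R + BᵀPB = [3/2] + [10.2500] = [11.7500]
BᵀPA = [11.5000 5.3750]
K = S⁻¹·BᵀPA = [0.9787 0.4574]
A−BK = [-4.9149 -0.8298; -4.9787 -0.9574]
AᵀP(A−BK) = [13.9947 3.2394; 3.2394 0.8537]
P' = Q + AᵀP(A−BK) = [20.2447 1.7394; 1.7394 1.8537]
tr(P') = 22.0984

22.0984


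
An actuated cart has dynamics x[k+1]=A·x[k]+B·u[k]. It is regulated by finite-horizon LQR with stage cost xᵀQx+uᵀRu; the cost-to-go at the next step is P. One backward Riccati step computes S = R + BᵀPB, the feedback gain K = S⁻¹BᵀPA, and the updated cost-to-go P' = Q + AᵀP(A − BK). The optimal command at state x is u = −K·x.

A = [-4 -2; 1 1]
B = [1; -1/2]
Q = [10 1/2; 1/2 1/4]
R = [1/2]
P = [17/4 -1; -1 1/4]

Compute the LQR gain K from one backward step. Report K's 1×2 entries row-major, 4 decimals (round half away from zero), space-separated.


-3.4624 -1.8280

BᵀP = [4.7500 -1.1250]
S = R + BᵀPB = [1/2] + [5.3125] = [5.8125]
BᵀPA = [-20.1250 -10.6250]
K = S⁻¹·BᵀPA = [-3.4624 -1.8280]
A−BK = [-0.5376 -0.1720; -0.7312 0.0860]
AᵀP(A−BK) = [6.5699 3.4624; 3.4624 1.8280]
P' = Q + AᵀP(A−BK) = [16.5699 3.9624; 3.9624 2.0780]
tr(P') = 18.6478


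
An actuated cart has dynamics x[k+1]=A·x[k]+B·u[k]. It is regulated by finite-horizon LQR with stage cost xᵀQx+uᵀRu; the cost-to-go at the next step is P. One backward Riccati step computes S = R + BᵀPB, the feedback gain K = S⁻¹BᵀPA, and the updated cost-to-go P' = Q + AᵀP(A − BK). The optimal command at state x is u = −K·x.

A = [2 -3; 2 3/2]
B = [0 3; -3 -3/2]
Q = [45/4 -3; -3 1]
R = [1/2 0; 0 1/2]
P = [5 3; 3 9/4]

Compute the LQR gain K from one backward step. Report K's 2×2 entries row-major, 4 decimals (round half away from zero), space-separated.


-0.9698 0.0413 0.6741 -0.9492

BᵀP = [-9.0000 -6.7500; 10.5000 5.6250]
S = R + BᵀPB = [1/2 0; 0 1/2] + [20.2500 -16.8750; -16.8750 23.0625] = [20.7500 -16.8750; -16.8750 23.5625]
BᵀPA = [-31.5000 16.8750; 32.2500 -23.0625]
K = S⁻¹·BᵀPA = [-0.9698 0.0413; 0.6741 -0.9492]
A−BK = [-0.0223 -0.1525; 0.1016 0.2002]
AᵀP(A−BK) = [0.7096 -0.3371; -0.3371 0.4746]
P' = Q + AᵀP(A−BK) = [11.9596 -3.3371; -3.3371 1.4746]
tr(P') = 13.4342


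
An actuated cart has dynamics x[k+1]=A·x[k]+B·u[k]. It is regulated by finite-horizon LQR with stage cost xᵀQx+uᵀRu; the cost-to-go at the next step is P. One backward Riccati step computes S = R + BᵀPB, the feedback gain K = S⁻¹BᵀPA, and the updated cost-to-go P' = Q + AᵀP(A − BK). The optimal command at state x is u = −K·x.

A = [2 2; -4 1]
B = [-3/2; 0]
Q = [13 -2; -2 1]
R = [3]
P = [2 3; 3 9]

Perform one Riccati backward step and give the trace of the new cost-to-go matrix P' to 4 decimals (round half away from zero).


113.1000

BᵀP = [-3.0000 -4.5000]
S = R + BᵀPB = [3] + [4.5000] = [7.5000]
BᵀPA = [12.0000 -10.5000]
K = S⁻¹·BᵀPA = [1.6000 -1.4000]
A−BK = [4.4000 -0.1000; -4.0000 1.0000]
AᵀP(A−BK) = [84.8000 -29.2000; -29.2000 14.3000]
P' = Q + AᵀP(A−BK) = [97.8000 -31.2000; -31.2000 15.3000]
tr(P') = 113.1000


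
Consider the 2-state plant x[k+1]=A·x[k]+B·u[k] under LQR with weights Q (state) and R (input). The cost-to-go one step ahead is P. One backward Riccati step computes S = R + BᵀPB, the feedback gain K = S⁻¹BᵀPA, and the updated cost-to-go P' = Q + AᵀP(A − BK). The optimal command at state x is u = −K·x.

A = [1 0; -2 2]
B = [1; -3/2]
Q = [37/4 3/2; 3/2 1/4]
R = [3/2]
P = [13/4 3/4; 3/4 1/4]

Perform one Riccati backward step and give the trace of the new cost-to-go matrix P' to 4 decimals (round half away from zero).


10.9490

BᵀP = [2.1250 0.3750]
S = R + BᵀPB = [3/2] + [1.5625] = [3.0625]
BᵀPA = [1.3750 0.7500]
K = S⁻¹·BᵀPA = [0.4490 0.2449]
A−BK = [0.5510 -0.2449; -1.3265 2.3673]
AᵀP(A−BK) = [0.6327 0.1633; 0.1633 0.8163]
P' = Q + AᵀP(A−BK) = [9.8827 1.6633; 1.6633 1.0663]
tr(P') = 10.9490


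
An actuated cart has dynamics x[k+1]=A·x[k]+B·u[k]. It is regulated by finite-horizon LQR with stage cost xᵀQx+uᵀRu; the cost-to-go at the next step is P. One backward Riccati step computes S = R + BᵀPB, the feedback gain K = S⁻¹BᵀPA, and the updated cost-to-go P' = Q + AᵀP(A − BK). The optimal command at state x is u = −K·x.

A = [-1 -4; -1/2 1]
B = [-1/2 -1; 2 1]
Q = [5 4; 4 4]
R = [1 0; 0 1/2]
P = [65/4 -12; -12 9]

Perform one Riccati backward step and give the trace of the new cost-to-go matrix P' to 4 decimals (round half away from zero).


BᵀP = [-32.1250 24.0000; -28.2500 21.0000]
S = R + BᵀPB = [1 0; 0 1/2] + [64.0625 56.1250; 56.1250 49.2500] = [65.0625 56.1250; 56.1250 49.7500]
BᵀPA = [20.1250 152.5000; 17.7500 134.0000]
K = S⁻¹·BᵀPA = [0.0576 0.7614; 0.2918 1.8345]
A−BK = [-0.6794 -1.7848; -0.9070 -2.3573]
AᵀP(A−BK) = [0.1613 0.6144; 0.6144 3.0633]
P' = Q + AᵀP(A−BK) = [5.1613 4.6144; 4.6144 7.0633]
tr(P') = 12.2246

12.2246


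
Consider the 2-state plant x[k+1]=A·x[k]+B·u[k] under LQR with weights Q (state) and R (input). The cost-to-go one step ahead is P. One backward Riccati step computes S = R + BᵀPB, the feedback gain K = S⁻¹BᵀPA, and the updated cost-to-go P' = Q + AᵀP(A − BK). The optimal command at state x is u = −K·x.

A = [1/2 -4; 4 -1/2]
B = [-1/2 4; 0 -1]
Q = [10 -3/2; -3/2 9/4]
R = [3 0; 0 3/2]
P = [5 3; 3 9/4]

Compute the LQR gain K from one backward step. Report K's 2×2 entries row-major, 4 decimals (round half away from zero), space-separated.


-0.1620 0.1259 0.7719 -1.2018

BᵀP = [-2.5000 -1.5000; 17.0000 9.7500]
S = R + BᵀPB = [3 0; 0 3/2] + [1.2500 -8.5000; -8.5000 58.2500] = [4.2500 -8.5000; -8.5000 59.7500]
BᵀPA = [-7.2500 10.7500; 47.5000 -72.8750]
K = S⁻¹·BᵀPA = [-0.1620 0.1259; 0.7719 -1.2018]
A−BK = [-2.6687 0.8700; 4.7719 -1.7018]
AᵀP(A−BK) = [11.4087 -5.2539; -5.2539 3.6312]
P' = Q + AᵀP(A−BK) = [21.4087 -6.7539; -6.7539 5.8812]
tr(P') = 27.2899


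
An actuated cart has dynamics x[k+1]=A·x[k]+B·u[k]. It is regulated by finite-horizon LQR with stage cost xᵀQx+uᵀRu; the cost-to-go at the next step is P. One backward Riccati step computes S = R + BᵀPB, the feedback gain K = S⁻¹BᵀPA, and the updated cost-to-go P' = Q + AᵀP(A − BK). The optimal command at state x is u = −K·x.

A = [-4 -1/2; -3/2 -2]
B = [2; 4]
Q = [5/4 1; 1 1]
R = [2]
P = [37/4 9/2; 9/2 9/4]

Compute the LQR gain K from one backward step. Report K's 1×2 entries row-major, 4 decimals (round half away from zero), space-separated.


-1.1769 -0.3690

BᵀP = [36.5000 18.0000]
S = R + BᵀPB = [2] + [145.0000] = [147.0000]
BᵀPA = [-173.0000 -54.2500]
K = S⁻¹·BᵀPA = [-1.1769 -0.3690]
A−BK = [-1.6463 0.2381; 3.2075 -0.5238]
AᵀP(A−BK) = [3.4639 0.7798; 0.7798 0.2917]
P' = Q + AᵀP(A−BK) = [4.7139 1.7798; 1.7798 1.2917]
tr(P') = 6.0055


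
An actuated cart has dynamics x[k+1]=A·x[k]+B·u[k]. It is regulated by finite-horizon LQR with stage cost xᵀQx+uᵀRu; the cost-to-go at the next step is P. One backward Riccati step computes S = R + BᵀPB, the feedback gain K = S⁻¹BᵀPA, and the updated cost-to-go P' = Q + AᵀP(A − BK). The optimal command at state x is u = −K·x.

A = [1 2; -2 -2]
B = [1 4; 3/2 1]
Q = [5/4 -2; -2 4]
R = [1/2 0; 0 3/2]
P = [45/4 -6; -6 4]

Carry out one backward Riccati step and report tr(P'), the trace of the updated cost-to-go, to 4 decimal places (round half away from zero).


10.0882

BᵀP = [2.2500 0.0000; 39.0000 -20.0000]
S = R + BᵀPB = [1/2 0; 0 3/2] + [2.2500 9.0000; 9.0000 136.0000] = [2.7500 9.0000; 9.0000 137.5000]
BᵀPA = [2.2500 4.5000; 79.0000 118.0000]
K = S⁻¹·BᵀPA = [-1.3517 -1.4918; 0.6630 0.9558]
A−BK = [-0.3004 -0.3315; -0.6355 -0.7181]
AᵀP(A−BK) = [1.9127 2.3462; 2.3462 2.9255]
P' = Q + AᵀP(A−BK) = [3.1627 0.3462; 0.3462 6.9255]
tr(P') = 10.0882


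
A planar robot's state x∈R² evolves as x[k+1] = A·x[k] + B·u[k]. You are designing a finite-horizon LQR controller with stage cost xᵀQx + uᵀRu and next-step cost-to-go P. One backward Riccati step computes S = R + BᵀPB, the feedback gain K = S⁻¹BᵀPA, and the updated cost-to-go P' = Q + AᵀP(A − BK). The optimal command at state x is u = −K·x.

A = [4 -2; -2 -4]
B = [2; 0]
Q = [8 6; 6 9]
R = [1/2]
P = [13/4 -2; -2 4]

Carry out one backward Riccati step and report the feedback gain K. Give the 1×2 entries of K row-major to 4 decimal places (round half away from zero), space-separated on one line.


2.5185 0.2222

BᵀP = [6.5000 -4.0000]
S = R + BᵀPB = [1/2] + [13.0000] = [13.5000]
BᵀPA = [34.0000 3.0000]
K = S⁻¹·BᵀPA = [2.5185 0.2222]
A−BK = [-1.0370 -2.4444; -2.0000 -4.0000]
AᵀP(A−BK) = [14.3704 22.4444; 22.4444 44.3333]
P' = Q + AᵀP(A−BK) = [22.3704 28.4444; 28.4444 53.3333]
tr(P') = 75.7037


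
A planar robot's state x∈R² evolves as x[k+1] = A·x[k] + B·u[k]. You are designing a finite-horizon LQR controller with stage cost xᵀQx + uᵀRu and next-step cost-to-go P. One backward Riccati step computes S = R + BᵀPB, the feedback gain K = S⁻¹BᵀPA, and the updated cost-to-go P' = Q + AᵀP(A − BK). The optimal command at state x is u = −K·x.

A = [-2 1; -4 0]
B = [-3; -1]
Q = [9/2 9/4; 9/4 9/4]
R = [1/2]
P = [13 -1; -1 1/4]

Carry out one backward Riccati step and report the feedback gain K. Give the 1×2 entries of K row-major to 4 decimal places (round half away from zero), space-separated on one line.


0.5817 -0.3400

BᵀP = [-38.0000 2.7500]
S = R + BᵀPB = [1/2] + [111.2500] = [111.7500]
BᵀPA = [65.0000 -38.0000]
K = S⁻¹·BᵀPA = [0.5817 -0.3400]
A−BK = [-0.2550 -0.0201; -3.4183 -0.3400]
AᵀP(A−BK) = [2.1924 0.1029; 0.1029 0.0783]
P' = Q + AᵀP(A−BK) = [6.6924 2.3529; 2.3529 2.3283]
tr(P') = 9.0207


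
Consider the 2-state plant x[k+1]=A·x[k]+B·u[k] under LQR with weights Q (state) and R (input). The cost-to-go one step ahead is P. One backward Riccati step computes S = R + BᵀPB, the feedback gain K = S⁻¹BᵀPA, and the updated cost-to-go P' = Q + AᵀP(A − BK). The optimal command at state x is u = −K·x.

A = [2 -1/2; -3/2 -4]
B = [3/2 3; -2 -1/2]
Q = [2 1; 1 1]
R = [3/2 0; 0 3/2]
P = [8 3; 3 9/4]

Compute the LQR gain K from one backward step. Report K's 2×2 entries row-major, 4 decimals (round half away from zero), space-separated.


BᵀP = [6.0000 0.0000; 22.5000 7.8750]
S = R + BᵀPB = [3/2 0; 0 3/2] + [9.0000 18.0000; 18.0000 63.5625] = [10.5000 18.0000; 18.0000 65.0625]
BᵀPA = [12.0000 -3.0000; 33.1875 -42.7500]
K = S⁻¹·BᵀPA = [0.5106 1.5991; 0.3688 -1.0995]
A−BK = [0.1276 0.3998; -0.2944 -1.3516]
AᵀP(A−BK) = [0.6950 1.0493; 1.0493 7.7956]
P' = Q + AᵀP(A−BK) = [2.6950 2.0493; 2.0493 8.7956]
tr(P') = 11.4906

0.5106 1.5991 0.3688 -1.0995


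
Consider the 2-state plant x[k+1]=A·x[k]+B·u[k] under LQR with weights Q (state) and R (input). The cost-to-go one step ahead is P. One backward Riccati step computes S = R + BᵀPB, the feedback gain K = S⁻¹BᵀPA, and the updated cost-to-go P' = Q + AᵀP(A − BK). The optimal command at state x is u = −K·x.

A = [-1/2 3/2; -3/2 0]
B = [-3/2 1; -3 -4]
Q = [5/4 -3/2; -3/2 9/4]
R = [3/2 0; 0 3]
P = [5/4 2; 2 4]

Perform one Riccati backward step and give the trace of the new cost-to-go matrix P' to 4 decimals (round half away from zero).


BᵀP = [-7.8750 -15.0000; -6.7500 -14.0000]
S = R + BᵀPB = [3/2 0; 0 3] + [56.8125 52.1250; 52.1250 49.2500] = [58.3125 52.1250; 52.1250 52.2500]
BᵀPA = [26.4375 -11.8125; 24.3750 -10.1250]
K = S⁻¹·BᵀPA = [0.3360 -0.2712; 0.1313 0.0767]
A−BK = [-0.1273 1.0165; 0.0333 -0.5065]
AᵀP(A−BK) = [0.2288 -0.1390; -0.1390 0.3863]
P' = Q + AᵀP(A−BK) = [1.4788 -1.6390; -1.6390 2.6363]
tr(P') = 4.1151

4.1151


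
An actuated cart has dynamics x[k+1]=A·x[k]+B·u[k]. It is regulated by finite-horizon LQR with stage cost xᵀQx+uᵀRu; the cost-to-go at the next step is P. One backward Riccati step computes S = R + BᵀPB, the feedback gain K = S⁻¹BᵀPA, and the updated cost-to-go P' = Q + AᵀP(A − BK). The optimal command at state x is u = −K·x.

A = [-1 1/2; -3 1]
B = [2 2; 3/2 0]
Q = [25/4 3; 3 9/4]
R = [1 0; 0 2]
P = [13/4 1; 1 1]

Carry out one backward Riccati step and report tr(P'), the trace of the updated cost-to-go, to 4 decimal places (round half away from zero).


11.4618

BᵀP = [8.0000 3.5000; 6.5000 2.0000]
S = R + BᵀPB = [1 0; 0 2] + [21.2500 16.0000; 16.0000 13.0000] = [22.2500 16.0000; 16.0000 15.0000]
BᵀPA = [-18.5000 7.5000; -12.5000 5.2500]
K = S⁻¹·BᵀPA = [-0.9968 0.3666; 0.2299 -0.0410]
A−BK = [0.5338 -0.1511; -1.5048 0.4502]
AᵀP(A−BK) = [2.6833 -0.8561; -0.8561 0.2785]
P' = Q + AᵀP(A−BK) = [8.9333 2.1439; 2.1439 2.5285]
tr(P') = 11.4618


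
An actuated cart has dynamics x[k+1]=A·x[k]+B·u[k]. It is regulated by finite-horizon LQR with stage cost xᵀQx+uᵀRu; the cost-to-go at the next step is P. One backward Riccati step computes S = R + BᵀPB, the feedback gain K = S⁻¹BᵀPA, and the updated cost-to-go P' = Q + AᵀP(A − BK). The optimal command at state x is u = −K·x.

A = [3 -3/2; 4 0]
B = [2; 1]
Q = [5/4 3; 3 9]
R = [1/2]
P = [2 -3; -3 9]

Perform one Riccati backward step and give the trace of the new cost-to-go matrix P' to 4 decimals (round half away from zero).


63.4318

BᵀP = [1.0000 3.0000]
S = R + BᵀPB = [1/2] + [5.0000] = [5.5000]
BᵀPA = [15.0000 -1.5000]
K = S⁻¹·BᵀPA = [2.7273 -0.2727]
A−BK = [-2.4545 -0.9545; 1.2727 0.2727]
AᵀP(A−BK) = [49.0909 13.0909; 13.0909 4.0909]
P' = Q + AᵀP(A−BK) = [50.3409 16.0909; 16.0909 13.0909]
tr(P') = 63.4318


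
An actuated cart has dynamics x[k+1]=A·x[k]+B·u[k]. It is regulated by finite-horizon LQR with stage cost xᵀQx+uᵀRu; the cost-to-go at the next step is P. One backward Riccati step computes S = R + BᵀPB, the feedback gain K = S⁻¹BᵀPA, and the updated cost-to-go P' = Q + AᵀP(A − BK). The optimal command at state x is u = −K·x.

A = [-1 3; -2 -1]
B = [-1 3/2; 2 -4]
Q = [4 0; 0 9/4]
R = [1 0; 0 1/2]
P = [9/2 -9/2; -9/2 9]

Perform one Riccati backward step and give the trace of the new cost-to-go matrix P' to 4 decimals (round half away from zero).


20.5432

BᵀP = [-13.5000 22.5000; 24.7500 -42.7500]
S = R + BᵀPB = [1 0; 0 1/2] + [58.5000 -110.2500; -110.2500 208.1250] = [59.5000 -110.2500; -110.2500 208.6250]
BᵀPA = [-31.5000 -63.0000; 60.7500 117.0000]
K = S⁻¹·BᵀPA = [0.4881 -0.9458; 0.5492 0.0610]
A−BK = [-1.3356 1.9627; -0.7797 1.1356]
AᵀP(A−BK) = [4.5153 -6.4983; -6.4983 9.7780]
P' = Q + AᵀP(A−BK) = [8.5153 -6.4983; -6.4983 12.0280]
tr(P') = 20.5432


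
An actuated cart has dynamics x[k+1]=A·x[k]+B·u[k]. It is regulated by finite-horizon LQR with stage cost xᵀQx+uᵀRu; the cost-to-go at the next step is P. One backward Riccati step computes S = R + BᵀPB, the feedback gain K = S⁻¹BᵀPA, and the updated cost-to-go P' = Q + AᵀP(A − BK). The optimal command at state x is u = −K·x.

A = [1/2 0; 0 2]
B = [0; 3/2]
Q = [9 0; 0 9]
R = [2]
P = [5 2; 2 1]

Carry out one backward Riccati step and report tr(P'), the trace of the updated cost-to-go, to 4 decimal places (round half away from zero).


BᵀP = [3.0000 1.5000]
S = R + BᵀPB = [2] + [2.2500] = [4.2500]
BᵀPA = [1.5000 3.0000]
K = S⁻¹·BᵀPA = [0.3529 0.7059]
A−BK = [0.5000 0.0000; -0.5294 0.9412]
AᵀP(A−BK) = [0.7206 0.9412; 0.9412 1.8824]
P' = Q + AᵀP(A−BK) = [9.7206 0.9412; 0.9412 10.8824]
tr(P') = 20.6029

20.6029


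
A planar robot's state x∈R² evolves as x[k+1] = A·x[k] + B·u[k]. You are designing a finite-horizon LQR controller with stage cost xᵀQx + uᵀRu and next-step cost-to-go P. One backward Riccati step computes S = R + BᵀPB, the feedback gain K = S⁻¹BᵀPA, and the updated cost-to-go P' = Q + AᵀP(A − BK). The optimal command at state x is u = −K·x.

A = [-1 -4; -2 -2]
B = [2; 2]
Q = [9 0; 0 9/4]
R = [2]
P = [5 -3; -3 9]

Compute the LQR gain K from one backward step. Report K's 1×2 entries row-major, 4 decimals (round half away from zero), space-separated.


BᵀP = [4.0000 12.0000]
S = R + BᵀPB = [2] + [32.0000] = [34.0000]
BᵀPA = [-28.0000 -40.0000]
K = S⁻¹·BᵀPA = [-0.8235 -1.1765]
A−BK = [0.6471 -1.6471; -0.3529 0.3529]
AᵀP(A−BK) = [5.9412 -6.9412; -6.9412 20.9412]
P' = Q + AᵀP(A−BK) = [14.9412 -6.9412; -6.9412 23.1912]
tr(P') = 38.1324

-0.8235 -1.1765


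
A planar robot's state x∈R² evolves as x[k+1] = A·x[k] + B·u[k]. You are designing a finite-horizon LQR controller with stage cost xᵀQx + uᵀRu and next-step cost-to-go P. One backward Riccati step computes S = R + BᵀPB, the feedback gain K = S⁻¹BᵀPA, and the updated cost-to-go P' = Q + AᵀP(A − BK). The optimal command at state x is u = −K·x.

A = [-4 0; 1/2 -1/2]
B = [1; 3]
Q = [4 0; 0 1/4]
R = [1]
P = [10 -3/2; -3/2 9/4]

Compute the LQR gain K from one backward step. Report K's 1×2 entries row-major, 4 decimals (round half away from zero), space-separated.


-0.8708 -0.1180

BᵀP = [5.5000 5.2500]
S = R + BᵀPB = [1] + [21.2500] = [22.2500]
BᵀPA = [-19.3750 -2.6250]
K = S⁻¹·BᵀPA = [-0.8708 -0.1180]
A−BK = [-3.1292 0.1180; 3.1124 -0.1461]
AᵀP(A−BK) = [149.6910 -5.8483; -5.8483 0.2528]
P' = Q + AᵀP(A−BK) = [153.6910 -5.8483; -5.8483 0.5028]
tr(P') = 154.1938


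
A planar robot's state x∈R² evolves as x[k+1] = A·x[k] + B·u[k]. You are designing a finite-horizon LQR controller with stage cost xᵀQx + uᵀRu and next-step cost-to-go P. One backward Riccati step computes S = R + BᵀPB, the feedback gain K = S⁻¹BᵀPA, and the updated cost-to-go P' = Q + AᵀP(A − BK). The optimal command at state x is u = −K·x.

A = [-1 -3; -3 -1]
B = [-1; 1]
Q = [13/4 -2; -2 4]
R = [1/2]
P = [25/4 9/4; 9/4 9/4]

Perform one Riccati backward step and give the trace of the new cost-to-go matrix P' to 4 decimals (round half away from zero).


BᵀP = [-4.0000 0.0000]
S = R + BᵀPB = [1/2] + [4.0000] = [4.5000]
BᵀPA = [4.0000 12.0000]
K = S⁻¹·BᵀPA = [0.8889 2.6667]
A−BK = [-0.1111 -0.3333; -3.8889 -3.6667]
AᵀP(A−BK) = [36.4444 37.3333; 37.3333 40.0000]
P' = Q + AᵀP(A−BK) = [39.6944 35.3333; 35.3333 44.0000]
tr(P') = 83.6944

83.6944


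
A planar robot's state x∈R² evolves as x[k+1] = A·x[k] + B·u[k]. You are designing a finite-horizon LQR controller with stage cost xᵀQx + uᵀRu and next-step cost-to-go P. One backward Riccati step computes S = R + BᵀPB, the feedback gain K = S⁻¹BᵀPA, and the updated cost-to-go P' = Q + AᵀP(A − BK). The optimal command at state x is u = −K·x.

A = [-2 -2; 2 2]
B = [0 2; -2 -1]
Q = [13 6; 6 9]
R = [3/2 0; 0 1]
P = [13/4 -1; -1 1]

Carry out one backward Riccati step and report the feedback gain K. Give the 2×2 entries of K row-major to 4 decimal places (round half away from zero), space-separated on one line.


-0.3796 -0.3796 -0.9854 -0.9854

BᵀP = [2.0000 -2.0000; 7.5000 -3.0000]
S = R + BᵀPB = [3/2 0; 0 1] + [4.0000 6.0000; 6.0000 18.0000] = [5.5000 6.0000; 6.0000 19.0000]
BᵀPA = [-8.0000 -8.0000; -21.0000 -21.0000]
K = S⁻¹·BᵀPA = [-0.3796 -0.3796; -0.9854 -0.9854]
A−BK = [-0.0292 -0.0292; 0.2555 0.2555]
AᵀP(A−BK) = [1.2701 1.2701; 1.2701 1.2701]
P' = Q + AᵀP(A−BK) = [14.2701 7.2701; 7.2701 10.2701]
tr(P') = 24.5401


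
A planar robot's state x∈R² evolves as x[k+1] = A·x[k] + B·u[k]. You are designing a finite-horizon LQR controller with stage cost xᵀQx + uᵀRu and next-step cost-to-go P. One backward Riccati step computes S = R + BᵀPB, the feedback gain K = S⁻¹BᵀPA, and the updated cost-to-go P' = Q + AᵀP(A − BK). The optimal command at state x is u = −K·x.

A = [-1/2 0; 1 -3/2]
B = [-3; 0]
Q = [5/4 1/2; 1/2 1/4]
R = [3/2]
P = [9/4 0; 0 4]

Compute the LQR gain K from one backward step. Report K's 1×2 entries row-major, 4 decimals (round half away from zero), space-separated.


BᵀP = [-6.7500 0.0000]
S = R + BᵀPB = [3/2] + [20.2500] = [21.7500]
BᵀPA = [3.3750 0.0000]
K = S⁻¹·BᵀPA = [0.1552 0.0000]
A−BK = [-0.0345 0.0000; 1.0000 -1.5000]
AᵀP(A−BK) = [4.0388 -6.0000; -6.0000 9.0000]
P' = Q + AᵀP(A−BK) = [5.2888 -5.5000; -5.5000 9.2500]
tr(P') = 14.5388

0.1552 0.0000


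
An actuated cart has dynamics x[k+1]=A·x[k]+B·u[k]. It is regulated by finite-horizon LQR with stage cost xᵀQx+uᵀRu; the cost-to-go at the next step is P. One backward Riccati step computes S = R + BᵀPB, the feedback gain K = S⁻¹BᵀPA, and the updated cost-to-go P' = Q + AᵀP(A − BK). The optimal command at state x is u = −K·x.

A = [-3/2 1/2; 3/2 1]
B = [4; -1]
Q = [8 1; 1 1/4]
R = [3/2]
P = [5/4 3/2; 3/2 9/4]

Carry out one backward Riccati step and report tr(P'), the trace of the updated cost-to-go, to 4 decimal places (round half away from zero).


10.8511

BᵀP = [3.5000 3.7500]
S = R + BᵀPB = [3/2] + [10.2500] = [11.7500]
BᵀPA = [0.3750 5.5000]
K = S⁻¹·BᵀPA = [0.0319 0.4681]
A−BK = [-1.6277 -1.3723; 1.5319 1.4681]
AᵀP(A−BK) = [1.1130 1.1370; 1.1370 1.4880]
P' = Q + AᵀP(A−BK) = [9.1130 2.1370; 2.1370 1.7380]
tr(P') = 10.8511


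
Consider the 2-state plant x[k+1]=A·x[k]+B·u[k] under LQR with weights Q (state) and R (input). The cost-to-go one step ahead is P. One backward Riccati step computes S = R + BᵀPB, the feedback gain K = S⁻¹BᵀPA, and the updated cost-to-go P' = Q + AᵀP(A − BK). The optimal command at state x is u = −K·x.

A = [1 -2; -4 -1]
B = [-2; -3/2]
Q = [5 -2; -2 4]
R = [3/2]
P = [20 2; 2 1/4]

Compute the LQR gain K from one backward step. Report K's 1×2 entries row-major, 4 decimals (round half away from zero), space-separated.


-0.2711 0.9608

BᵀP = [-43.0000 -4.3750]
S = R + BᵀPB = [3/2] + [92.5625] = [94.0625]
BᵀPA = [-25.5000 90.3750]
K = S⁻¹·BᵀPA = [-0.2711 0.9608]
A−BK = [0.4578 -0.0784; -4.4066 0.4412]
AᵀP(A−BK) = [1.0870 -0.4997; -0.4997 1.4179]
P' = Q + AᵀP(A−BK) = [6.0870 -2.4997; -2.4997 5.4179]
tr(P') = 11.5050


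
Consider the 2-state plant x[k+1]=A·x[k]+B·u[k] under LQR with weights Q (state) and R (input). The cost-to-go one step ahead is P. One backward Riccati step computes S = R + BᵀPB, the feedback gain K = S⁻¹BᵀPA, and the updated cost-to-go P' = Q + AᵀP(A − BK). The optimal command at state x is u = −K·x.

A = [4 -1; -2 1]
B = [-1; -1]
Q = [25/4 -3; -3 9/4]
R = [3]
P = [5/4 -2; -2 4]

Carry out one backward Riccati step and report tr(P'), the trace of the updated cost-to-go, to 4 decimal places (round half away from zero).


BᵀP = [0.7500 -2.0000]
S = R + BᵀPB = [3] + [1.2500] = [4.2500]
BᵀPA = [7.0000 -2.7500]
K = S⁻¹·BᵀPA = [1.6471 -0.6471]
A−BK = [5.6471 -1.6471; -0.3529 0.3529]
AᵀP(A−BK) = [56.4706 -20.4706; -20.4706 7.4706]
P' = Q + AᵀP(A−BK) = [62.7206 -23.4706; -23.4706 9.7206]
tr(P') = 72.4412

72.4412


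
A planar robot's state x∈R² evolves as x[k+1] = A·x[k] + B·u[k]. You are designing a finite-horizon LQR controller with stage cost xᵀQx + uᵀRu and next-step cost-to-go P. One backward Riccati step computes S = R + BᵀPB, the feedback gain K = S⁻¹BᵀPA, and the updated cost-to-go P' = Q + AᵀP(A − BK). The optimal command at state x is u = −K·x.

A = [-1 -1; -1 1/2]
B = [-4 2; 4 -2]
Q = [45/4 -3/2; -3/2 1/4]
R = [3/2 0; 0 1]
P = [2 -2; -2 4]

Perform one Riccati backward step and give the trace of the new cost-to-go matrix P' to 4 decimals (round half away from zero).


BᵀP = [-16.0000 24.0000; 8.0000 -12.0000]
S = R + BᵀPB = [3/2 0; 0 1] + [160.0000 -80.0000; -80.0000 40.0000] = [161.5000 -80.0000; -80.0000 41.0000]
BᵀPA = [-8.0000 28.0000; 4.0000 -14.0000]
K = S⁻¹·BᵀPA = [-0.0361 0.1264; 0.0271 -0.0948]
A−BK = [-1.1986 -0.3047; -0.8014 -0.1953]
AᵀP(A−BK) = [1.6027 0.3905; 0.3905 0.1332]
P' = Q + AᵀP(A−BK) = [12.8527 -1.1095; -1.1095 0.3832]
tr(P') = 13.2359

13.2359


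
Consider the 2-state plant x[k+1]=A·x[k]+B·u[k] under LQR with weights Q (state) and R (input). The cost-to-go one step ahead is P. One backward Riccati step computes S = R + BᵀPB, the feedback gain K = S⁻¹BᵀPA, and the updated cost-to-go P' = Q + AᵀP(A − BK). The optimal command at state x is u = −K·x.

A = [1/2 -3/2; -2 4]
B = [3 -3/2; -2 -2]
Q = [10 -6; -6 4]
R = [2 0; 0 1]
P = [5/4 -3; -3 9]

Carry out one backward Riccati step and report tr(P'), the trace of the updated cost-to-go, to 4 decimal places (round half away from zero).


BᵀP = [9.7500 -27.0000; 4.1250 -13.5000]
S = R + BᵀPB = [2 0; 0 1] + [83.2500 39.3750; 39.3750 20.8125] = [85.2500 39.3750; 39.3750 21.8125]
BᵀPA = [58.8750 -122.6250; 29.0625 -60.1875]
K = S⁻¹·BᵀPA = [0.4525 -0.9863; 0.5156 -0.9790]
A−BK = [-0.0841 -0.0097; -0.0639 0.0696]
AᵀP(A−BK) = [0.6886 -1.4205; -1.4205 2.9515]
P' = Q + AᵀP(A−BK) = [10.6886 -7.4205; -7.4205 6.9515]
tr(P') = 17.6401

17.6401


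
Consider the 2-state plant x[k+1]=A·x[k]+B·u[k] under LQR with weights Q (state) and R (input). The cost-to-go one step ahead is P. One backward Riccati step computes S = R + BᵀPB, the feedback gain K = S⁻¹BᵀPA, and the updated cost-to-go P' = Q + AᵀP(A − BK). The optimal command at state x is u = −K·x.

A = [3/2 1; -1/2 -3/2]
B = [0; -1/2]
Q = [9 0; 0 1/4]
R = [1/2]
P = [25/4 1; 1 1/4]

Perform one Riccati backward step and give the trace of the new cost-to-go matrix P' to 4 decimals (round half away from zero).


24.6736

BᵀP = [-0.5000 -0.1250]
S = R + BᵀPB = [1/2] + [0.0625] = [0.5625]
BᵀPA = [-0.6875 -0.3125]
K = S⁻¹·BᵀPA = [-1.2222 -0.5556]
A−BK = [1.5000 1.0000; -1.1111 -1.7778]
AᵀP(A−BK) = [11.7847 6.4306; 6.4306 3.6389]
P' = Q + AᵀP(A−BK) = [20.7847 6.4306; 6.4306 3.8889]
tr(P') = 24.6736


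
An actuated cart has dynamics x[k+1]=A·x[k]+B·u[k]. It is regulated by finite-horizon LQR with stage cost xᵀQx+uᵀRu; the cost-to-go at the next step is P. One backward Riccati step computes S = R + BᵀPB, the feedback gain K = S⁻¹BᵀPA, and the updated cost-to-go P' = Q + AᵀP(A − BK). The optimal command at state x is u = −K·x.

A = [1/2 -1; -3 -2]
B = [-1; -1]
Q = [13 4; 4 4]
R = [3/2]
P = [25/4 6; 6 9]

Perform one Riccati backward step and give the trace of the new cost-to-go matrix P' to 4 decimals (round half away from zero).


33.1576

BᵀP = [-12.2500 -15.0000]
S = R + BᵀPB = [3/2] + [27.2500] = [28.7500]
BᵀPA = [38.8750 42.2500]
K = S⁻¹·BᵀPA = [1.3522 1.4696]
A−BK = [1.8522 0.4696; -1.6478 -0.5304]
AᵀP(A−BK) = [11.9967 5.7457; 5.7457 4.1609]
P' = Q + AᵀP(A−BK) = [24.9967 9.7457; 9.7457 8.1609]
tr(P') = 33.1576


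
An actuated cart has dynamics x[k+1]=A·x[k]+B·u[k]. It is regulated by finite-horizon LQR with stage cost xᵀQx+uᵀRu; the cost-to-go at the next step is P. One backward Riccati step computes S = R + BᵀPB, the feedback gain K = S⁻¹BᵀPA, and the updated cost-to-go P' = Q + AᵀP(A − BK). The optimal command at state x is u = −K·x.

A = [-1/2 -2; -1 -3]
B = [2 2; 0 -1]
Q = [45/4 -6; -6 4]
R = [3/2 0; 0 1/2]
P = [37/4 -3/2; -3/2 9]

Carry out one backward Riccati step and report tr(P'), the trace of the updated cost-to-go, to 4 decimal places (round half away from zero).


BᵀP = [18.5000 -3.0000; 20.0000 -12.0000]
S = R + BᵀPB = [3/2 0; 0 1/2] + [37.0000 40.0000; 40.0000 52.0000] = [38.5000 40.0000; 40.0000 52.5000]
BᵀPA = [-6.2500 -28.0000; 2.0000 -4.0000]
K = S⁻¹·BᵀPA = [-0.9688 -3.1098; 0.7763 2.2932]
A−BK = [-0.1148 -0.3668; -0.2237 -0.7068]
AᵀP(A−BK) = [2.2047 6.9774; 6.9774 22.0985]
P' = Q + AᵀP(A−BK) = [13.4547 0.9774; 0.9774 26.0985]
tr(P') = 39.5532

39.5532


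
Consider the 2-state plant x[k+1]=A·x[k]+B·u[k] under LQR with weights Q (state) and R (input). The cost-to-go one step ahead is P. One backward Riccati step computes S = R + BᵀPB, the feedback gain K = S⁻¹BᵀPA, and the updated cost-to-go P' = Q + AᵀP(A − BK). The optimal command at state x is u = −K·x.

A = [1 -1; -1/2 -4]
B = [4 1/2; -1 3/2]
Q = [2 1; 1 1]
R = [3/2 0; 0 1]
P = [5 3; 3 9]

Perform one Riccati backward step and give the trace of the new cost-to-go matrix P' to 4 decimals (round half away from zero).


9.6921

BᵀP = [17.0000 3.0000; 7.0000 15.0000]
S = R + BᵀPB = [3/2 0; 0 1] + [65.0000 13.0000; 13.0000 26.0000] = [66.5000 13.0000; 13.0000 27.0000]
BᵀPA = [15.5000 -29.0000; -0.5000 -67.0000]
K = S⁻¹·BᵀPA = [0.2613 0.0541; -0.1443 -2.5075]
A−BK = [0.0270 0.0374; -0.0222 -0.1846]
AᵀP(A−BK) = [0.1277 0.4076; 0.4076 6.5644]
P' = Q + AᵀP(A−BK) = [2.1277 1.4076; 1.4076 7.5644]
tr(P') = 9.6921


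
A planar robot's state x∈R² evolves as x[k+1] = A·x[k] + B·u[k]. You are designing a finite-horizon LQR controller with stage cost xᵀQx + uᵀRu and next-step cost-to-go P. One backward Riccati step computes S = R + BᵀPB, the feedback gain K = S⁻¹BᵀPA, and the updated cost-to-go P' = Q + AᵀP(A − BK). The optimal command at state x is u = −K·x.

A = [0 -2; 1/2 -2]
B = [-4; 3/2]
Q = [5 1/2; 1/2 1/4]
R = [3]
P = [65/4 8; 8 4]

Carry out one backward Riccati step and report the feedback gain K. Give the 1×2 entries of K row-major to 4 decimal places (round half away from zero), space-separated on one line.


-0.0739 0.8977

BᵀP = [-53.0000 -26.0000]
S = R + BᵀPB = [3] + [173.0000] = [176.0000]
BᵀPA = [-13.0000 158.0000]
K = S⁻¹·BᵀPA = [-0.0739 0.8977]
A−BK = [-0.2955 1.5909; 0.6108 -3.3466]
AᵀP(A−BK) = [0.0398 -0.3295; -0.3295 3.1591]
P' = Q + AᵀP(A−BK) = [5.0398 0.1705; 0.1705 3.4091]
tr(P') = 8.4489


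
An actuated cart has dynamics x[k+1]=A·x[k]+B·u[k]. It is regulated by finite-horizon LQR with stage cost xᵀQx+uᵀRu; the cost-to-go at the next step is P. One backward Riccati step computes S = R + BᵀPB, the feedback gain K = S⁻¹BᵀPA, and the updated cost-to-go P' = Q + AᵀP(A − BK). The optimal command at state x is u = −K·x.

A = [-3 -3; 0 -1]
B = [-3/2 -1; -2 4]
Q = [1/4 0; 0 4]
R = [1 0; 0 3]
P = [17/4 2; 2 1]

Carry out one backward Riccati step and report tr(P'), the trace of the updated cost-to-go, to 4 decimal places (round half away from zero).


8.1418

BᵀP = [-10.3750 -5.0000; 3.7500 2.0000]
S = R + BᵀPB = [1 0; 0 3] + [25.5625 -9.6250; -9.6250 4.2500] = [26.5625 -9.6250; -9.6250 7.2500]
BᵀPA = [31.1250 36.1250; -11.2500 -13.2500]
K = S⁻¹·BᵀPA = [1.1745 1.3446; 0.0075 -0.0425]
A−BK = [-1.2308 -1.0256; 2.3189 1.8593]
AᵀP(A−BK) = [1.7786 1.9212; 1.9212 2.1132]
P' = Q + AᵀP(A−BK) = [2.0286 1.9212; 1.9212 6.1132]
tr(P') = 8.1418


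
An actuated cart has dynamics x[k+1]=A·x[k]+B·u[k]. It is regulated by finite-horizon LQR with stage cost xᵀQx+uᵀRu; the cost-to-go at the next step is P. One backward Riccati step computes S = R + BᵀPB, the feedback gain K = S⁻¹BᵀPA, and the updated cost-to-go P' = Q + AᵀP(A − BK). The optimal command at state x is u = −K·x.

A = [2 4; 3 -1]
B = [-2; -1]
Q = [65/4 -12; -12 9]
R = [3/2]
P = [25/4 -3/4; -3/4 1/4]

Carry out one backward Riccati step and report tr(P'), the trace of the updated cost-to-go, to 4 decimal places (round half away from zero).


BᵀP = [-11.7500 1.2500]
S = R + BᵀPB = [3/2] + [22.2500] = [23.7500]
BᵀPA = [-19.7500 -48.2500]
K = S⁻¹·BᵀPA = [-0.8316 -2.0316]
A−BK = [0.3368 -0.0632; 2.1684 -3.0316]
AᵀP(A−BK) = [1.8263 1.6263; 1.6263 8.2263]
P' = Q + AᵀP(A−BK) = [18.0763 -10.3737; -10.3737 17.2263]
tr(P') = 35.3026

35.3026


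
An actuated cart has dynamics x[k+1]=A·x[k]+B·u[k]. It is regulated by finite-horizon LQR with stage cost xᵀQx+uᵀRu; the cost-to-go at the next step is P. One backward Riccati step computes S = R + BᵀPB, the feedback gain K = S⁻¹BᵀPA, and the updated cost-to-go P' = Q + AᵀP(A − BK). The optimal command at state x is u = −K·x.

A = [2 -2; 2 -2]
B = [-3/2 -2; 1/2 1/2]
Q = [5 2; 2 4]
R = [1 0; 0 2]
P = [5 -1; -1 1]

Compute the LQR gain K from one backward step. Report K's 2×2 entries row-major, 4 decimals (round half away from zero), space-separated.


-0.3762 0.3762 -0.3960 0.3960

BᵀP = [-8.0000 2.0000; -10.5000 2.5000]
S = R + BᵀPB = [1 0; 0 2] + [13.0000 17.0000; 17.0000 22.2500] = [14.0000 17.0000; 17.0000 24.2500]
BᵀPA = [-12.0000 12.0000; -16.0000 16.0000]
K = S⁻¹·BᵀPA = [-0.3762 0.3762; -0.3960 0.3960]
A−BK = [0.6436 -0.6436; 2.3861 -2.3861]
AᵀP(A−BK) = [5.1485 -5.1485; -5.1485 5.1485]
P' = Q + AᵀP(A−BK) = [10.1485 -3.1485; -3.1485 9.1485]
tr(P') = 19.2970
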